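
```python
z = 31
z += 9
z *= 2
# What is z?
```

Trace (tracking z):
z = 31  # -> z = 31
z += 9  # -> z = 40
z *= 2  # -> z = 80

Answer: 80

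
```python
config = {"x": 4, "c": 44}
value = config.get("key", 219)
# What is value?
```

Answer: 219

Derivation:
Trace (tracking value):
config = {'x': 4, 'c': 44}  # -> config = {'x': 4, 'c': 44}
value = config.get('key', 219)  # -> value = 219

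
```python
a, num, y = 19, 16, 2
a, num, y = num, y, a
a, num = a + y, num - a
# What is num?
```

Answer: -14

Derivation:
Trace (tracking num):
a, num, y = (19, 16, 2)  # -> a = 19, num = 16, y = 2
a, num, y = (num, y, a)  # -> a = 16, num = 2, y = 19
a, num = (a + y, num - a)  # -> a = 35, num = -14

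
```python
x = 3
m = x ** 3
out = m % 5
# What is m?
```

Answer: 27

Derivation:
Trace (tracking m):
x = 3  # -> x = 3
m = x ** 3  # -> m = 27
out = m % 5  # -> out = 2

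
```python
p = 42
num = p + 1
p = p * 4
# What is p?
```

Answer: 168

Derivation:
Trace (tracking p):
p = 42  # -> p = 42
num = p + 1  # -> num = 43
p = p * 4  # -> p = 168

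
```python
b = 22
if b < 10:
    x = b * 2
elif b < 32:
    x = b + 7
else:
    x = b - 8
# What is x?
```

Trace (tracking x):
b = 22  # -> b = 22
if b < 10:  # condition is False
elif b < 32:  # condition is True
    x = b + 7  # -> x = 29

Answer: 29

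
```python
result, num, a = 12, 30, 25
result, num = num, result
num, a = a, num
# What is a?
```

Answer: 12

Derivation:
Trace (tracking a):
result, num, a = (12, 30, 25)  # -> result = 12, num = 30, a = 25
result, num = (num, result)  # -> result = 30, num = 12
num, a = (a, num)  # -> num = 25, a = 12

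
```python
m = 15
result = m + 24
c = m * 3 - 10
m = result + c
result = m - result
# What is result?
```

Trace (tracking result):
m = 15  # -> m = 15
result = m + 24  # -> result = 39
c = m * 3 - 10  # -> c = 35
m = result + c  # -> m = 74
result = m - result  # -> result = 35

Answer: 35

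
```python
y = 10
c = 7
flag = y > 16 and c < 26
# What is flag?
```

Answer: False

Derivation:
Trace (tracking flag):
y = 10  # -> y = 10
c = 7  # -> c = 7
flag = y > 16 and c < 26  # -> flag = False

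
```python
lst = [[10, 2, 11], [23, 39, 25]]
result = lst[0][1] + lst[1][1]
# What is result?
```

Trace (tracking result):
lst = [[10, 2, 11], [23, 39, 25]]  # -> lst = [[10, 2, 11], [23, 39, 25]]
result = lst[0][1] + lst[1][1]  # -> result = 41

Answer: 41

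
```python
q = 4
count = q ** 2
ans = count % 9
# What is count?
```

Trace (tracking count):
q = 4  # -> q = 4
count = q ** 2  # -> count = 16
ans = count % 9  # -> ans = 7

Answer: 16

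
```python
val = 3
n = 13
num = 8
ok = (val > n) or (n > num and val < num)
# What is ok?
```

Answer: True

Derivation:
Trace (tracking ok):
val = 3  # -> val = 3
n = 13  # -> n = 13
num = 8  # -> num = 8
ok = val > n or (n > num and val < num)  # -> ok = True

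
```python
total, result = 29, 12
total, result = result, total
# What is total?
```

Answer: 12

Derivation:
Trace (tracking total):
total, result = (29, 12)  # -> total = 29, result = 12
total, result = (result, total)  # -> total = 12, result = 29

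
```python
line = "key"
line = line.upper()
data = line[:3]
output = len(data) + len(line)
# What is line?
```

Answer: 'KEY'

Derivation:
Trace (tracking line):
line = 'key'  # -> line = 'key'
line = line.upper()  # -> line = 'KEY'
data = line[:3]  # -> data = 'KEY'
output = len(data) + len(line)  # -> output = 6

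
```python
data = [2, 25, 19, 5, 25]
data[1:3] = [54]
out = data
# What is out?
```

Trace (tracking out):
data = [2, 25, 19, 5, 25]  # -> data = [2, 25, 19, 5, 25]
data[1:3] = [54]  # -> data = [2, 54, 5, 25]
out = data  # -> out = [2, 54, 5, 25]

Answer: [2, 54, 5, 25]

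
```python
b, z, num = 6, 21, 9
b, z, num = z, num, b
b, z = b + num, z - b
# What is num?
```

Trace (tracking num):
b, z, num = (6, 21, 9)  # -> b = 6, z = 21, num = 9
b, z, num = (z, num, b)  # -> b = 21, z = 9, num = 6
b, z = (b + num, z - b)  # -> b = 27, z = -12

Answer: 6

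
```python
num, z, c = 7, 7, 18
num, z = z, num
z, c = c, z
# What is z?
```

Answer: 18

Derivation:
Trace (tracking z):
num, z, c = (7, 7, 18)  # -> num = 7, z = 7, c = 18
num, z = (z, num)  # -> num = 7, z = 7
z, c = (c, z)  # -> z = 18, c = 7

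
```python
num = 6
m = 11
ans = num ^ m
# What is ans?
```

Answer: 13

Derivation:
Trace (tracking ans):
num = 6  # -> num = 6
m = 11  # -> m = 11
ans = num ^ m  # -> ans = 13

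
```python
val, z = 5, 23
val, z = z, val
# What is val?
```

Trace (tracking val):
val, z = (5, 23)  # -> val = 5, z = 23
val, z = (z, val)  # -> val = 23, z = 5

Answer: 23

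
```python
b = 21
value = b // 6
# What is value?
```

Trace (tracking value):
b = 21  # -> b = 21
value = b // 6  # -> value = 3

Answer: 3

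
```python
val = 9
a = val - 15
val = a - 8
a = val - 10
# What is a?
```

Trace (tracking a):
val = 9  # -> val = 9
a = val - 15  # -> a = -6
val = a - 8  # -> val = -14
a = val - 10  # -> a = -24

Answer: -24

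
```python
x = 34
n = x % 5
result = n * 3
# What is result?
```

Answer: 12

Derivation:
Trace (tracking result):
x = 34  # -> x = 34
n = x % 5  # -> n = 4
result = n * 3  # -> result = 12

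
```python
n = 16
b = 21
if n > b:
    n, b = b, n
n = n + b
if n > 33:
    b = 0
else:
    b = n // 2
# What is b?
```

Answer: 0

Derivation:
Trace (tracking b):
n = 16  # -> n = 16
b = 21  # -> b = 21
if n > b:  # condition is False
n = n + b  # -> n = 37
if n > 33:  # condition is True
    b = 0  # -> b = 0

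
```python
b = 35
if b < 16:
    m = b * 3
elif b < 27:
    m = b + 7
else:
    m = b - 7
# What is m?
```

Trace (tracking m):
b = 35  # -> b = 35
if b < 16:  # condition is False
elif b < 27:  # condition is False
else:
    m = b - 7  # -> m = 28

Answer: 28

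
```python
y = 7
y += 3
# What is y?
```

Trace (tracking y):
y = 7  # -> y = 7
y += 3  # -> y = 10

Answer: 10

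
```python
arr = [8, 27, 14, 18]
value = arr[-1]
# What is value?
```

Answer: 18

Derivation:
Trace (tracking value):
arr = [8, 27, 14, 18]  # -> arr = [8, 27, 14, 18]
value = arr[-1]  # -> value = 18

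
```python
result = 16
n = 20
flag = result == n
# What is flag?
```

Trace (tracking flag):
result = 16  # -> result = 16
n = 20  # -> n = 20
flag = result == n  # -> flag = False

Answer: False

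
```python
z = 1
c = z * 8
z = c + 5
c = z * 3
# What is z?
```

Trace (tracking z):
z = 1  # -> z = 1
c = z * 8  # -> c = 8
z = c + 5  # -> z = 13
c = z * 3  # -> c = 39

Answer: 13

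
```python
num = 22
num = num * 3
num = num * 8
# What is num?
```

Answer: 528

Derivation:
Trace (tracking num):
num = 22  # -> num = 22
num = num * 3  # -> num = 66
num = num * 8  # -> num = 528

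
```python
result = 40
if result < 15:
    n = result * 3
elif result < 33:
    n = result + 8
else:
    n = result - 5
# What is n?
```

Trace (tracking n):
result = 40  # -> result = 40
if result < 15:  # condition is False
elif result < 33:  # condition is False
else:
    n = result - 5  # -> n = 35

Answer: 35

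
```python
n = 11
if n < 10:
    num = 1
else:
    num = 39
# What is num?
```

Trace (tracking num):
n = 11  # -> n = 11
if n < 10:  # condition is False
else:
    num = 39  # -> num = 39

Answer: 39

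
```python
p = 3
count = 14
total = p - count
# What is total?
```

Answer: -11

Derivation:
Trace (tracking total):
p = 3  # -> p = 3
count = 14  # -> count = 14
total = p - count  # -> total = -11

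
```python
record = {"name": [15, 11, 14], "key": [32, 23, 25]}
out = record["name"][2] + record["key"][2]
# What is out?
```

Trace (tracking out):
record = {'name': [15, 11, 14], 'key': [32, 23, 25]}  # -> record = {'name': [15, 11, 14], 'key': [32, 23, 25]}
out = record['name'][2] + record['key'][2]  # -> out = 39

Answer: 39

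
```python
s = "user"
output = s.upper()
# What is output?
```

Trace (tracking output):
s = 'user'  # -> s = 'user'
output = s.upper()  # -> output = 'USER'

Answer: 'USER'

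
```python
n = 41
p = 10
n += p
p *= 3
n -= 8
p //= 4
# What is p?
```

Trace (tracking p):
n = 41  # -> n = 41
p = 10  # -> p = 10
n += p  # -> n = 51
p *= 3  # -> p = 30
n -= 8  # -> n = 43
p //= 4  # -> p = 7

Answer: 7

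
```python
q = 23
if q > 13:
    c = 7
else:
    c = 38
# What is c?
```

Answer: 7

Derivation:
Trace (tracking c):
q = 23  # -> q = 23
if q > 13:  # condition is True
    c = 7  # -> c = 7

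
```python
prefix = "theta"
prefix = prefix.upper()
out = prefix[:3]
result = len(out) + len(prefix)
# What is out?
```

Trace (tracking out):
prefix = 'theta'  # -> prefix = 'theta'
prefix = prefix.upper()  # -> prefix = 'THETA'
out = prefix[:3]  # -> out = 'THE'
result = len(out) + len(prefix)  # -> result = 8

Answer: 'THE'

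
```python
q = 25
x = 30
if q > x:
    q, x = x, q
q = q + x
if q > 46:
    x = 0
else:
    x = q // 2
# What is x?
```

Answer: 0

Derivation:
Trace (tracking x):
q = 25  # -> q = 25
x = 30  # -> x = 30
if q > x:  # condition is False
q = q + x  # -> q = 55
if q > 46:  # condition is True
    x = 0  # -> x = 0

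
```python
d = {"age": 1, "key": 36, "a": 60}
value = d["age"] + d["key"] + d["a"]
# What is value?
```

Trace (tracking value):
d = {'age': 1, 'key': 36, 'a': 60}  # -> d = {'age': 1, 'key': 36, 'a': 60}
value = d['age'] + d['key'] + d['a']  # -> value = 97

Answer: 97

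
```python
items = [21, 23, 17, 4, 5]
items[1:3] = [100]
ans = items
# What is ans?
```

Trace (tracking ans):
items = [21, 23, 17, 4, 5]  # -> items = [21, 23, 17, 4, 5]
items[1:3] = [100]  # -> items = [21, 100, 4, 5]
ans = items  # -> ans = [21, 100, 4, 5]

Answer: [21, 100, 4, 5]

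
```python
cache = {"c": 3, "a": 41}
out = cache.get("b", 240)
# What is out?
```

Answer: 240

Derivation:
Trace (tracking out):
cache = {'c': 3, 'a': 41}  # -> cache = {'c': 3, 'a': 41}
out = cache.get('b', 240)  # -> out = 240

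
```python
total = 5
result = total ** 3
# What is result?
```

Answer: 125

Derivation:
Trace (tracking result):
total = 5  # -> total = 5
result = total ** 3  # -> result = 125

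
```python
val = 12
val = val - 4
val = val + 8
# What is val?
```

Trace (tracking val):
val = 12  # -> val = 12
val = val - 4  # -> val = 8
val = val + 8  # -> val = 16

Answer: 16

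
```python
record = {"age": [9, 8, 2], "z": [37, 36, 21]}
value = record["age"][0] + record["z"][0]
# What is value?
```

Answer: 46

Derivation:
Trace (tracking value):
record = {'age': [9, 8, 2], 'z': [37, 36, 21]}  # -> record = {'age': [9, 8, 2], 'z': [37, 36, 21]}
value = record['age'][0] + record['z'][0]  # -> value = 46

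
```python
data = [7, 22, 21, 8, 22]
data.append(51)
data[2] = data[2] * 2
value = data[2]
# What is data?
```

Trace (tracking data):
data = [7, 22, 21, 8, 22]  # -> data = [7, 22, 21, 8, 22]
data.append(51)  # -> data = [7, 22, 21, 8, 22, 51]
data[2] = data[2] * 2  # -> data = [7, 22, 42, 8, 22, 51]
value = data[2]  # -> value = 42

Answer: [7, 22, 42, 8, 22, 51]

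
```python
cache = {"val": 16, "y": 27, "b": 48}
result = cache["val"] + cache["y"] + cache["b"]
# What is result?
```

Trace (tracking result):
cache = {'val': 16, 'y': 27, 'b': 48}  # -> cache = {'val': 16, 'y': 27, 'b': 48}
result = cache['val'] + cache['y'] + cache['b']  # -> result = 91

Answer: 91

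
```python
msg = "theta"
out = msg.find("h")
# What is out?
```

Trace (tracking out):
msg = 'theta'  # -> msg = 'theta'
out = msg.find('h')  # -> out = 1

Answer: 1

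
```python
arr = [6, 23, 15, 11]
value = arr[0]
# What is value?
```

Trace (tracking value):
arr = [6, 23, 15, 11]  # -> arr = [6, 23, 15, 11]
value = arr[0]  # -> value = 6

Answer: 6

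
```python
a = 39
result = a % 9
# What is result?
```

Trace (tracking result):
a = 39  # -> a = 39
result = a % 9  # -> result = 3

Answer: 3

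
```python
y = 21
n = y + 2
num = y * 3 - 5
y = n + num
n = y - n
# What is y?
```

Trace (tracking y):
y = 21  # -> y = 21
n = y + 2  # -> n = 23
num = y * 3 - 5  # -> num = 58
y = n + num  # -> y = 81
n = y - n  # -> n = 58

Answer: 81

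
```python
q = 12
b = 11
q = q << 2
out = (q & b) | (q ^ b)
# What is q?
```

Answer: 48

Derivation:
Trace (tracking q):
q = 12  # -> q = 12
b = 11  # -> b = 11
q = q << 2  # -> q = 48
out = q & b | q ^ b  # -> out = 59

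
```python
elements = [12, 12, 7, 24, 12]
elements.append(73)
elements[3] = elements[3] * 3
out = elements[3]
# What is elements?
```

Trace (tracking elements):
elements = [12, 12, 7, 24, 12]  # -> elements = [12, 12, 7, 24, 12]
elements.append(73)  # -> elements = [12, 12, 7, 24, 12, 73]
elements[3] = elements[3] * 3  # -> elements = [12, 12, 7, 72, 12, 73]
out = elements[3]  # -> out = 72

Answer: [12, 12, 7, 72, 12, 73]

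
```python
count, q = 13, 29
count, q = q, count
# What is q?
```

Trace (tracking q):
count, q = (13, 29)  # -> count = 13, q = 29
count, q = (q, count)  # -> count = 29, q = 13

Answer: 13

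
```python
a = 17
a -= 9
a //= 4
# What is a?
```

Answer: 2

Derivation:
Trace (tracking a):
a = 17  # -> a = 17
a -= 9  # -> a = 8
a //= 4  # -> a = 2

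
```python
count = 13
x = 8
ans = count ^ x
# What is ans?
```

Trace (tracking ans):
count = 13  # -> count = 13
x = 8  # -> x = 8
ans = count ^ x  # -> ans = 5

Answer: 5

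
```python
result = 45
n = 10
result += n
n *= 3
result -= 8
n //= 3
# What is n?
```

Answer: 10

Derivation:
Trace (tracking n):
result = 45  # -> result = 45
n = 10  # -> n = 10
result += n  # -> result = 55
n *= 3  # -> n = 30
result -= 8  # -> result = 47
n //= 3  # -> n = 10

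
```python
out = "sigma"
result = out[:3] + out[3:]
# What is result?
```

Trace (tracking result):
out = 'sigma'  # -> out = 'sigma'
result = out[:3] + out[3:]  # -> result = 'sigma'

Answer: 'sigma'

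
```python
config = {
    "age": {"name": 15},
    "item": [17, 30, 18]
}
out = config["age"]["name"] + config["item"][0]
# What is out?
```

Answer: 32

Derivation:
Trace (tracking out):
config = {'age': {'name': 15}, 'item': [17, 30, 18]}  # -> config = {'age': {'name': 15}, 'item': [17, 30, 18]}
out = config['age']['name'] + config['item'][0]  # -> out = 32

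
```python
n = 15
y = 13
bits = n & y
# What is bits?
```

Trace (tracking bits):
n = 15  # -> n = 15
y = 13  # -> y = 13
bits = n & y  # -> bits = 13

Answer: 13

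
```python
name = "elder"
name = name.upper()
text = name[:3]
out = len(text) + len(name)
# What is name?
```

Trace (tracking name):
name = 'elder'  # -> name = 'elder'
name = name.upper()  # -> name = 'ELDER'
text = name[:3]  # -> text = 'ELD'
out = len(text) + len(name)  # -> out = 8

Answer: 'ELDER'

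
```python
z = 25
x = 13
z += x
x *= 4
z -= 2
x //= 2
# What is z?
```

Trace (tracking z):
z = 25  # -> z = 25
x = 13  # -> x = 13
z += x  # -> z = 38
x *= 4  # -> x = 52
z -= 2  # -> z = 36
x //= 2  # -> x = 26

Answer: 36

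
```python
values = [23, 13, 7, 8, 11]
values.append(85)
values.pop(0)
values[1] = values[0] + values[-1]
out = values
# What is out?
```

Answer: [13, 98, 8, 11, 85]

Derivation:
Trace (tracking out):
values = [23, 13, 7, 8, 11]  # -> values = [23, 13, 7, 8, 11]
values.append(85)  # -> values = [23, 13, 7, 8, 11, 85]
values.pop(0)  # -> values = [13, 7, 8, 11, 85]
values[1] = values[0] + values[-1]  # -> values = [13, 98, 8, 11, 85]
out = values  # -> out = [13, 98, 8, 11, 85]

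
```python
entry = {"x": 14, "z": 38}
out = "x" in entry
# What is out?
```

Answer: True

Derivation:
Trace (tracking out):
entry = {'x': 14, 'z': 38}  # -> entry = {'x': 14, 'z': 38}
out = 'x' in entry  # -> out = True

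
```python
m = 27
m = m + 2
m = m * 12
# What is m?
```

Answer: 348

Derivation:
Trace (tracking m):
m = 27  # -> m = 27
m = m + 2  # -> m = 29
m = m * 12  # -> m = 348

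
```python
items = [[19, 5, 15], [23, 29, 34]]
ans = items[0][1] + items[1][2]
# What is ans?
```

Answer: 39

Derivation:
Trace (tracking ans):
items = [[19, 5, 15], [23, 29, 34]]  # -> items = [[19, 5, 15], [23, 29, 34]]
ans = items[0][1] + items[1][2]  # -> ans = 39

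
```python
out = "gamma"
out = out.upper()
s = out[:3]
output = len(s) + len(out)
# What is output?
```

Answer: 8

Derivation:
Trace (tracking output):
out = 'gamma'  # -> out = 'gamma'
out = out.upper()  # -> out = 'GAMMA'
s = out[:3]  # -> s = 'GAM'
output = len(s) + len(out)  # -> output = 8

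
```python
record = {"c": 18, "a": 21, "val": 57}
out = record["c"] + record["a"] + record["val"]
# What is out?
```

Answer: 96

Derivation:
Trace (tracking out):
record = {'c': 18, 'a': 21, 'val': 57}  # -> record = {'c': 18, 'a': 21, 'val': 57}
out = record['c'] + record['a'] + record['val']  # -> out = 96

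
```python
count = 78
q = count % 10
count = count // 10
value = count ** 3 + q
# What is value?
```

Answer: 351

Derivation:
Trace (tracking value):
count = 78  # -> count = 78
q = count % 10  # -> q = 8
count = count // 10  # -> count = 7
value = count ** 3 + q  # -> value = 351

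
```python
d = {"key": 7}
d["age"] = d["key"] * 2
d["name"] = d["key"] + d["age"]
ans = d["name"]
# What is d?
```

Trace (tracking d):
d = {'key': 7}  # -> d = {'key': 7}
d['age'] = d['key'] * 2  # -> d = {'key': 7, 'age': 14}
d['name'] = d['key'] + d['age']  # -> d = {'key': 7, 'age': 14, 'name': 21}
ans = d['name']  # -> ans = 21

Answer: {'key': 7, 'age': 14, 'name': 21}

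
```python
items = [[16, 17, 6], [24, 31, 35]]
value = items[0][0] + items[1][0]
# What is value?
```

Answer: 40

Derivation:
Trace (tracking value):
items = [[16, 17, 6], [24, 31, 35]]  # -> items = [[16, 17, 6], [24, 31, 35]]
value = items[0][0] + items[1][0]  # -> value = 40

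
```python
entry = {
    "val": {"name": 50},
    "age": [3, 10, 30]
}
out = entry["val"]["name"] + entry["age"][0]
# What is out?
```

Answer: 53

Derivation:
Trace (tracking out):
entry = {'val': {'name': 50}, 'age': [3, 10, 30]}  # -> entry = {'val': {'name': 50}, 'age': [3, 10, 30]}
out = entry['val']['name'] + entry['age'][0]  # -> out = 53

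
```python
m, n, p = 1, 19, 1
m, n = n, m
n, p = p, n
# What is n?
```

Trace (tracking n):
m, n, p = (1, 19, 1)  # -> m = 1, n = 19, p = 1
m, n = (n, m)  # -> m = 19, n = 1
n, p = (p, n)  # -> n = 1, p = 1

Answer: 1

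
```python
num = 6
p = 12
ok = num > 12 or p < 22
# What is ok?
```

Answer: True

Derivation:
Trace (tracking ok):
num = 6  # -> num = 6
p = 12  # -> p = 12
ok = num > 12 or p < 22  # -> ok = True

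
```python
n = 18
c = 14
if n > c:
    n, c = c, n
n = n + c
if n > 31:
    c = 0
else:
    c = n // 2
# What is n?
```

Trace (tracking n):
n = 18  # -> n = 18
c = 14  # -> c = 14
if n > c:  # condition is True
    n, c = (c, n)  # -> n = 14, c = 18
n = n + c  # -> n = 32
if n > 31:  # condition is True
    c = 0  # -> c = 0

Answer: 32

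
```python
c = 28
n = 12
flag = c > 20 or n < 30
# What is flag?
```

Trace (tracking flag):
c = 28  # -> c = 28
n = 12  # -> n = 12
flag = c > 20 or n < 30  # -> flag = True

Answer: True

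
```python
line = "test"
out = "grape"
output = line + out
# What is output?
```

Trace (tracking output):
line = 'test'  # -> line = 'test'
out = 'grape'  # -> out = 'grape'
output = line + out  # -> output = 'testgrape'

Answer: 'testgrape'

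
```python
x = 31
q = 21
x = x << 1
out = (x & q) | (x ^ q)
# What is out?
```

Answer: 63

Derivation:
Trace (tracking out):
x = 31  # -> x = 31
q = 21  # -> q = 21
x = x << 1  # -> x = 62
out = x & q | x ^ q  # -> out = 63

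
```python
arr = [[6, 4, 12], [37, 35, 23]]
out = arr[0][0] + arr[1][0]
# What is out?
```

Trace (tracking out):
arr = [[6, 4, 12], [37, 35, 23]]  # -> arr = [[6, 4, 12], [37, 35, 23]]
out = arr[0][0] + arr[1][0]  # -> out = 43

Answer: 43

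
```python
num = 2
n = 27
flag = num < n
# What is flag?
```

Trace (tracking flag):
num = 2  # -> num = 2
n = 27  # -> n = 27
flag = num < n  # -> flag = True

Answer: True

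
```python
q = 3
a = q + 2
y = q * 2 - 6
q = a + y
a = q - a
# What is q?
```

Trace (tracking q):
q = 3  # -> q = 3
a = q + 2  # -> a = 5
y = q * 2 - 6  # -> y = 0
q = a + y  # -> q = 5
a = q - a  # -> a = 0

Answer: 5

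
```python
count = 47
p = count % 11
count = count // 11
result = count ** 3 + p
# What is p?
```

Answer: 3

Derivation:
Trace (tracking p):
count = 47  # -> count = 47
p = count % 11  # -> p = 3
count = count // 11  # -> count = 4
result = count ** 3 + p  # -> result = 67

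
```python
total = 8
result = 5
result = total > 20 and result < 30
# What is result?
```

Answer: False

Derivation:
Trace (tracking result):
total = 8  # -> total = 8
result = 5  # -> result = 5
result = total > 20 and result < 30  # -> result = False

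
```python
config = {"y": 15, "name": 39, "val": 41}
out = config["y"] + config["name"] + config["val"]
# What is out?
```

Trace (tracking out):
config = {'y': 15, 'name': 39, 'val': 41}  # -> config = {'y': 15, 'name': 39, 'val': 41}
out = config['y'] + config['name'] + config['val']  # -> out = 95

Answer: 95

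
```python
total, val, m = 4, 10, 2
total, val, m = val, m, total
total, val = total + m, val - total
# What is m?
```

Trace (tracking m):
total, val, m = (4, 10, 2)  # -> total = 4, val = 10, m = 2
total, val, m = (val, m, total)  # -> total = 10, val = 2, m = 4
total, val = (total + m, val - total)  # -> total = 14, val = -8

Answer: 4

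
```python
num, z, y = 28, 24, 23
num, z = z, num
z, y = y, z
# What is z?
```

Answer: 23

Derivation:
Trace (tracking z):
num, z, y = (28, 24, 23)  # -> num = 28, z = 24, y = 23
num, z = (z, num)  # -> num = 24, z = 28
z, y = (y, z)  # -> z = 23, y = 28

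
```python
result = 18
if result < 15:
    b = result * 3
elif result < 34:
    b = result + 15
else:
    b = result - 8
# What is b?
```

Trace (tracking b):
result = 18  # -> result = 18
if result < 15:  # condition is False
elif result < 34:  # condition is True
    b = result + 15  # -> b = 33

Answer: 33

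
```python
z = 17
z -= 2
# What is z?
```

Trace (tracking z):
z = 17  # -> z = 17
z -= 2  # -> z = 15

Answer: 15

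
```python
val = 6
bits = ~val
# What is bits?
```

Trace (tracking bits):
val = 6  # -> val = 6
bits = ~val  # -> bits = -7

Answer: -7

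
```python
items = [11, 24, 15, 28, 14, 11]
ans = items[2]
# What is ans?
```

Answer: 15

Derivation:
Trace (tracking ans):
items = [11, 24, 15, 28, 14, 11]  # -> items = [11, 24, 15, 28, 14, 11]
ans = items[2]  # -> ans = 15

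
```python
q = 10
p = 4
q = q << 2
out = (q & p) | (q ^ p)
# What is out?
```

Trace (tracking out):
q = 10  # -> q = 10
p = 4  # -> p = 4
q = q << 2  # -> q = 40
out = q & p | q ^ p  # -> out = 44

Answer: 44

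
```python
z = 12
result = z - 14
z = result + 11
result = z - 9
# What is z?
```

Answer: 9

Derivation:
Trace (tracking z):
z = 12  # -> z = 12
result = z - 14  # -> result = -2
z = result + 11  # -> z = 9
result = z - 9  # -> result = 0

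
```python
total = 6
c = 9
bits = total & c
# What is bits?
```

Trace (tracking bits):
total = 6  # -> total = 6
c = 9  # -> c = 9
bits = total & c  # -> bits = 0

Answer: 0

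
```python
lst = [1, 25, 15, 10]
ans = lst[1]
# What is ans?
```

Trace (tracking ans):
lst = [1, 25, 15, 10]  # -> lst = [1, 25, 15, 10]
ans = lst[1]  # -> ans = 25

Answer: 25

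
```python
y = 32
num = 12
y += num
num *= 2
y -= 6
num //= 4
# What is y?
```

Trace (tracking y):
y = 32  # -> y = 32
num = 12  # -> num = 12
y += num  # -> y = 44
num *= 2  # -> num = 24
y -= 6  # -> y = 38
num //= 4  # -> num = 6

Answer: 38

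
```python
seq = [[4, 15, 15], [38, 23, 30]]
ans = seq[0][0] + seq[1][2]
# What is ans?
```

Trace (tracking ans):
seq = [[4, 15, 15], [38, 23, 30]]  # -> seq = [[4, 15, 15], [38, 23, 30]]
ans = seq[0][0] + seq[1][2]  # -> ans = 34

Answer: 34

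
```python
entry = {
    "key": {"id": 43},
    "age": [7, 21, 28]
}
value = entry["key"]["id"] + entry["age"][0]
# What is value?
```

Trace (tracking value):
entry = {'key': {'id': 43}, 'age': [7, 21, 28]}  # -> entry = {'key': {'id': 43}, 'age': [7, 21, 28]}
value = entry['key']['id'] + entry['age'][0]  # -> value = 50

Answer: 50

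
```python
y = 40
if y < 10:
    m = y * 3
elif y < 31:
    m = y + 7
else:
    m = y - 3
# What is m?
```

Trace (tracking m):
y = 40  # -> y = 40
if y < 10:  # condition is False
elif y < 31:  # condition is False
else:
    m = y - 3  # -> m = 37

Answer: 37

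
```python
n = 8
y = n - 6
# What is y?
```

Answer: 2

Derivation:
Trace (tracking y):
n = 8  # -> n = 8
y = n - 6  # -> y = 2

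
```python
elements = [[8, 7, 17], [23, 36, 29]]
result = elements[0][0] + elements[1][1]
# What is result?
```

Trace (tracking result):
elements = [[8, 7, 17], [23, 36, 29]]  # -> elements = [[8, 7, 17], [23, 36, 29]]
result = elements[0][0] + elements[1][1]  # -> result = 44

Answer: 44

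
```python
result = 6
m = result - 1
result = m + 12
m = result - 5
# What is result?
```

Trace (tracking result):
result = 6  # -> result = 6
m = result - 1  # -> m = 5
result = m + 12  # -> result = 17
m = result - 5  # -> m = 12

Answer: 17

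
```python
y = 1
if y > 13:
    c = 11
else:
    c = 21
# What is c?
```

Answer: 21

Derivation:
Trace (tracking c):
y = 1  # -> y = 1
if y > 13:  # condition is False
else:
    c = 21  # -> c = 21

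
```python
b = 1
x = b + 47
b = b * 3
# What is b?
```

Trace (tracking b):
b = 1  # -> b = 1
x = b + 47  # -> x = 48
b = b * 3  # -> b = 3

Answer: 3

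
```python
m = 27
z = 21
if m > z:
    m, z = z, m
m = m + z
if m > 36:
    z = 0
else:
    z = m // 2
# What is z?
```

Answer: 0

Derivation:
Trace (tracking z):
m = 27  # -> m = 27
z = 21  # -> z = 21
if m > z:  # condition is True
    m, z = (z, m)  # -> m = 21, z = 27
m = m + z  # -> m = 48
if m > 36:  # condition is True
    z = 0  # -> z = 0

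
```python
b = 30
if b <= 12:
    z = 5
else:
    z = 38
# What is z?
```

Trace (tracking z):
b = 30  # -> b = 30
if b <= 12:  # condition is False
else:
    z = 38  # -> z = 38

Answer: 38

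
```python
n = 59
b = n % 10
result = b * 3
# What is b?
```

Answer: 9

Derivation:
Trace (tracking b):
n = 59  # -> n = 59
b = n % 10  # -> b = 9
result = b * 3  # -> result = 27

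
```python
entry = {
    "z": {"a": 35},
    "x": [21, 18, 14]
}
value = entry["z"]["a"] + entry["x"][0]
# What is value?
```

Trace (tracking value):
entry = {'z': {'a': 35}, 'x': [21, 18, 14]}  # -> entry = {'z': {'a': 35}, 'x': [21, 18, 14]}
value = entry['z']['a'] + entry['x'][0]  # -> value = 56

Answer: 56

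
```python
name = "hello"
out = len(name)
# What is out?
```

Answer: 5

Derivation:
Trace (tracking out):
name = 'hello'  # -> name = 'hello'
out = len(name)  # -> out = 5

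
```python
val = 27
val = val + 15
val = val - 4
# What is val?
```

Answer: 38

Derivation:
Trace (tracking val):
val = 27  # -> val = 27
val = val + 15  # -> val = 42
val = val - 4  # -> val = 38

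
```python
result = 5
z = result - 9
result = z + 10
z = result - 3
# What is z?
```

Trace (tracking z):
result = 5  # -> result = 5
z = result - 9  # -> z = -4
result = z + 10  # -> result = 6
z = result - 3  # -> z = 3

Answer: 3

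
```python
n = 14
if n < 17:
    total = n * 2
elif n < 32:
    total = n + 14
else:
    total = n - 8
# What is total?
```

Trace (tracking total):
n = 14  # -> n = 14
if n < 17:  # condition is True
    total = n * 2  # -> total = 28

Answer: 28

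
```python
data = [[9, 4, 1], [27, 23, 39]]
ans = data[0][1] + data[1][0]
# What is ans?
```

Trace (tracking ans):
data = [[9, 4, 1], [27, 23, 39]]  # -> data = [[9, 4, 1], [27, 23, 39]]
ans = data[0][1] + data[1][0]  # -> ans = 31

Answer: 31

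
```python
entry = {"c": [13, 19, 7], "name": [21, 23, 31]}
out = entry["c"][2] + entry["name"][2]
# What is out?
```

Answer: 38

Derivation:
Trace (tracking out):
entry = {'c': [13, 19, 7], 'name': [21, 23, 31]}  # -> entry = {'c': [13, 19, 7], 'name': [21, 23, 31]}
out = entry['c'][2] + entry['name'][2]  # -> out = 38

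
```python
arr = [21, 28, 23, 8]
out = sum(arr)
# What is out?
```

Trace (tracking out):
arr = [21, 28, 23, 8]  # -> arr = [21, 28, 23, 8]
out = sum(arr)  # -> out = 80

Answer: 80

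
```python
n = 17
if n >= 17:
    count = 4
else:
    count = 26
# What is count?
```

Trace (tracking count):
n = 17  # -> n = 17
if n >= 17:  # condition is True
    count = 4  # -> count = 4

Answer: 4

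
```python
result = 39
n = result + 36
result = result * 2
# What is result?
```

Answer: 78

Derivation:
Trace (tracking result):
result = 39  # -> result = 39
n = result + 36  # -> n = 75
result = result * 2  # -> result = 78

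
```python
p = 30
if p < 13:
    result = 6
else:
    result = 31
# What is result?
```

Answer: 31

Derivation:
Trace (tracking result):
p = 30  # -> p = 30
if p < 13:  # condition is False
else:
    result = 31  # -> result = 31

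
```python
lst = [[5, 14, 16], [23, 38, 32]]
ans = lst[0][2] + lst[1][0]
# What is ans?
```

Trace (tracking ans):
lst = [[5, 14, 16], [23, 38, 32]]  # -> lst = [[5, 14, 16], [23, 38, 32]]
ans = lst[0][2] + lst[1][0]  # -> ans = 39

Answer: 39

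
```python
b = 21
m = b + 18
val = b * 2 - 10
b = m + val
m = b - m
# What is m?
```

Answer: 32

Derivation:
Trace (tracking m):
b = 21  # -> b = 21
m = b + 18  # -> m = 39
val = b * 2 - 10  # -> val = 32
b = m + val  # -> b = 71
m = b - m  # -> m = 32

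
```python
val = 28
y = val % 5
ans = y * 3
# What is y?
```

Trace (tracking y):
val = 28  # -> val = 28
y = val % 5  # -> y = 3
ans = y * 3  # -> ans = 9

Answer: 3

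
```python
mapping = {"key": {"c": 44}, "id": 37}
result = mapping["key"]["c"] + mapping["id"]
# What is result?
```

Answer: 81

Derivation:
Trace (tracking result):
mapping = {'key': {'c': 44}, 'id': 37}  # -> mapping = {'key': {'c': 44}, 'id': 37}
result = mapping['key']['c'] + mapping['id']  # -> result = 81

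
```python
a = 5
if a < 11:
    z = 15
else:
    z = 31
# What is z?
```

Trace (tracking z):
a = 5  # -> a = 5
if a < 11:  # condition is True
    z = 15  # -> z = 15

Answer: 15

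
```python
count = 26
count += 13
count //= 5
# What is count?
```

Trace (tracking count):
count = 26  # -> count = 26
count += 13  # -> count = 39
count //= 5  # -> count = 7

Answer: 7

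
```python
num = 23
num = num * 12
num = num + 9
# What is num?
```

Answer: 285

Derivation:
Trace (tracking num):
num = 23  # -> num = 23
num = num * 12  # -> num = 276
num = num + 9  # -> num = 285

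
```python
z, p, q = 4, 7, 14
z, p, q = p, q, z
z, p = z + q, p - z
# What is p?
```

Trace (tracking p):
z, p, q = (4, 7, 14)  # -> z = 4, p = 7, q = 14
z, p, q = (p, q, z)  # -> z = 7, p = 14, q = 4
z, p = (z + q, p - z)  # -> z = 11, p = 7

Answer: 7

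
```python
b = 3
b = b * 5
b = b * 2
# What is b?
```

Answer: 30

Derivation:
Trace (tracking b):
b = 3  # -> b = 3
b = b * 5  # -> b = 15
b = b * 2  # -> b = 30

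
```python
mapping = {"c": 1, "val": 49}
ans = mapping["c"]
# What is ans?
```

Answer: 1

Derivation:
Trace (tracking ans):
mapping = {'c': 1, 'val': 49}  # -> mapping = {'c': 1, 'val': 49}
ans = mapping['c']  # -> ans = 1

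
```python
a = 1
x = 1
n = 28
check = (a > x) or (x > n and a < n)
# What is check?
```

Trace (tracking check):
a = 1  # -> a = 1
x = 1  # -> x = 1
n = 28  # -> n = 28
check = a > x or (x > n and a < n)  # -> check = False

Answer: False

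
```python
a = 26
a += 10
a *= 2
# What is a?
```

Trace (tracking a):
a = 26  # -> a = 26
a += 10  # -> a = 36
a *= 2  # -> a = 72

Answer: 72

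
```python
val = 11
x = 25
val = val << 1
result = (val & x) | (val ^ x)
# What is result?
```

Answer: 31

Derivation:
Trace (tracking result):
val = 11  # -> val = 11
x = 25  # -> x = 25
val = val << 1  # -> val = 22
result = val & x | val ^ x  # -> result = 31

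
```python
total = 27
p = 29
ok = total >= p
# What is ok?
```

Trace (tracking ok):
total = 27  # -> total = 27
p = 29  # -> p = 29
ok = total >= p  # -> ok = False

Answer: False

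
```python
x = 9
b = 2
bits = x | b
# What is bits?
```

Answer: 11

Derivation:
Trace (tracking bits):
x = 9  # -> x = 9
b = 2  # -> b = 2
bits = x | b  # -> bits = 11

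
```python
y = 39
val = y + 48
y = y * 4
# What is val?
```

Trace (tracking val):
y = 39  # -> y = 39
val = y + 48  # -> val = 87
y = y * 4  # -> y = 156

Answer: 87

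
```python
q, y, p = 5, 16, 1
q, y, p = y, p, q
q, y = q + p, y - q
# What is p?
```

Trace (tracking p):
q, y, p = (5, 16, 1)  # -> q = 5, y = 16, p = 1
q, y, p = (y, p, q)  # -> q = 16, y = 1, p = 5
q, y = (q + p, y - q)  # -> q = 21, y = -15

Answer: 5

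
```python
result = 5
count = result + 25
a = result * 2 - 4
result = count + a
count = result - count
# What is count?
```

Answer: 6

Derivation:
Trace (tracking count):
result = 5  # -> result = 5
count = result + 25  # -> count = 30
a = result * 2 - 4  # -> a = 6
result = count + a  # -> result = 36
count = result - count  # -> count = 6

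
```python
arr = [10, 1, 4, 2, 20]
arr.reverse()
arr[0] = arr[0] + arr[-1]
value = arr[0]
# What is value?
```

Answer: 30

Derivation:
Trace (tracking value):
arr = [10, 1, 4, 2, 20]  # -> arr = [10, 1, 4, 2, 20]
arr.reverse()  # -> arr = [20, 2, 4, 1, 10]
arr[0] = arr[0] + arr[-1]  # -> arr = [30, 2, 4, 1, 10]
value = arr[0]  # -> value = 30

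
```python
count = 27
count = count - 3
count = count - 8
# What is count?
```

Trace (tracking count):
count = 27  # -> count = 27
count = count - 3  # -> count = 24
count = count - 8  # -> count = 16

Answer: 16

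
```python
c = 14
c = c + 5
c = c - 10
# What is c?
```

Trace (tracking c):
c = 14  # -> c = 14
c = c + 5  # -> c = 19
c = c - 10  # -> c = 9

Answer: 9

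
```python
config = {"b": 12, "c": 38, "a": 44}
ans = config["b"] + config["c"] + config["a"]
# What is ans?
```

Answer: 94

Derivation:
Trace (tracking ans):
config = {'b': 12, 'c': 38, 'a': 44}  # -> config = {'b': 12, 'c': 38, 'a': 44}
ans = config['b'] + config['c'] + config['a']  # -> ans = 94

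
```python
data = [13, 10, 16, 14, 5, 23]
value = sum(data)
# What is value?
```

Trace (tracking value):
data = [13, 10, 16, 14, 5, 23]  # -> data = [13, 10, 16, 14, 5, 23]
value = sum(data)  # -> value = 81

Answer: 81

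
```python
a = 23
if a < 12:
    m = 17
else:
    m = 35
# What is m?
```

Answer: 35

Derivation:
Trace (tracking m):
a = 23  # -> a = 23
if a < 12:  # condition is False
else:
    m = 35  # -> m = 35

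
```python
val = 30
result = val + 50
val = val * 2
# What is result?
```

Trace (tracking result):
val = 30  # -> val = 30
result = val + 50  # -> result = 80
val = val * 2  # -> val = 60

Answer: 80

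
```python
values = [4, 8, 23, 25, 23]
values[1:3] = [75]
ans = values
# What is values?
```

Trace (tracking values):
values = [4, 8, 23, 25, 23]  # -> values = [4, 8, 23, 25, 23]
values[1:3] = [75]  # -> values = [4, 75, 25, 23]
ans = values  # -> ans = [4, 75, 25, 23]

Answer: [4, 75, 25, 23]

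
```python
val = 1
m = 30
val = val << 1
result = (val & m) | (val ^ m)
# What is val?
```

Answer: 2

Derivation:
Trace (tracking val):
val = 1  # -> val = 1
m = 30  # -> m = 30
val = val << 1  # -> val = 2
result = val & m | val ^ m  # -> result = 30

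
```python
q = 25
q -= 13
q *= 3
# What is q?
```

Trace (tracking q):
q = 25  # -> q = 25
q -= 13  # -> q = 12
q *= 3  # -> q = 36

Answer: 36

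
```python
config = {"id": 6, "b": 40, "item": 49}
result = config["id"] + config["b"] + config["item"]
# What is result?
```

Trace (tracking result):
config = {'id': 6, 'b': 40, 'item': 49}  # -> config = {'id': 6, 'b': 40, 'item': 49}
result = config['id'] + config['b'] + config['item']  # -> result = 95

Answer: 95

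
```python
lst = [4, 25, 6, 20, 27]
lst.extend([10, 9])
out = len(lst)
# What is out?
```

Answer: 7

Derivation:
Trace (tracking out):
lst = [4, 25, 6, 20, 27]  # -> lst = [4, 25, 6, 20, 27]
lst.extend([10, 9])  # -> lst = [4, 25, 6, 20, 27, 10, 9]
out = len(lst)  # -> out = 7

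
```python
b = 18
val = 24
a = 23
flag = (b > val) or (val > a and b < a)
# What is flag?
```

Answer: True

Derivation:
Trace (tracking flag):
b = 18  # -> b = 18
val = 24  # -> val = 24
a = 23  # -> a = 23
flag = b > val or (val > a and b < a)  # -> flag = True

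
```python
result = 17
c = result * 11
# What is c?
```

Trace (tracking c):
result = 17  # -> result = 17
c = result * 11  # -> c = 187

Answer: 187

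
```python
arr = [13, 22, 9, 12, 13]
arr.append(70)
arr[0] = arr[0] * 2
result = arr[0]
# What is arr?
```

Trace (tracking arr):
arr = [13, 22, 9, 12, 13]  # -> arr = [13, 22, 9, 12, 13]
arr.append(70)  # -> arr = [13, 22, 9, 12, 13, 70]
arr[0] = arr[0] * 2  # -> arr = [26, 22, 9, 12, 13, 70]
result = arr[0]  # -> result = 26

Answer: [26, 22, 9, 12, 13, 70]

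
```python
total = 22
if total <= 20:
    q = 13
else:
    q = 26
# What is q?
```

Trace (tracking q):
total = 22  # -> total = 22
if total <= 20:  # condition is False
else:
    q = 26  # -> q = 26

Answer: 26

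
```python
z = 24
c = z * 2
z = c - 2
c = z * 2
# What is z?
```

Trace (tracking z):
z = 24  # -> z = 24
c = z * 2  # -> c = 48
z = c - 2  # -> z = 46
c = z * 2  # -> c = 92

Answer: 46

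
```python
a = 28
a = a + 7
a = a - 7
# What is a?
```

Trace (tracking a):
a = 28  # -> a = 28
a = a + 7  # -> a = 35
a = a - 7  # -> a = 28

Answer: 28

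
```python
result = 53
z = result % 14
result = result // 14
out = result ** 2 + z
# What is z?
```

Answer: 11

Derivation:
Trace (tracking z):
result = 53  # -> result = 53
z = result % 14  # -> z = 11
result = result // 14  # -> result = 3
out = result ** 2 + z  # -> out = 20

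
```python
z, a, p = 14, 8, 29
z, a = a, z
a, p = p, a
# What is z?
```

Answer: 8

Derivation:
Trace (tracking z):
z, a, p = (14, 8, 29)  # -> z = 14, a = 8, p = 29
z, a = (a, z)  # -> z = 8, a = 14
a, p = (p, a)  # -> a = 29, p = 14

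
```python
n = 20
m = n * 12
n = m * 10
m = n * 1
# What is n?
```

Answer: 2400

Derivation:
Trace (tracking n):
n = 20  # -> n = 20
m = n * 12  # -> m = 240
n = m * 10  # -> n = 2400
m = n * 1  # -> m = 2400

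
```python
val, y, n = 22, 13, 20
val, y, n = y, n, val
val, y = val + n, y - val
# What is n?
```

Answer: 22

Derivation:
Trace (tracking n):
val, y, n = (22, 13, 20)  # -> val = 22, y = 13, n = 20
val, y, n = (y, n, val)  # -> val = 13, y = 20, n = 22
val, y = (val + n, y - val)  # -> val = 35, y = 7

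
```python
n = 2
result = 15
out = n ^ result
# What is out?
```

Answer: 13

Derivation:
Trace (tracking out):
n = 2  # -> n = 2
result = 15  # -> result = 15
out = n ^ result  # -> out = 13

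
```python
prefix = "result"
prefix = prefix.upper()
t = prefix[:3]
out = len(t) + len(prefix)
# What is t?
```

Trace (tracking t):
prefix = 'result'  # -> prefix = 'result'
prefix = prefix.upper()  # -> prefix = 'RESULT'
t = prefix[:3]  # -> t = 'RES'
out = len(t) + len(prefix)  # -> out = 9

Answer: 'RES'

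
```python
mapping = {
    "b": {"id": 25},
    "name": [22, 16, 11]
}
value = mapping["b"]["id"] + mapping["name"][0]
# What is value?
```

Answer: 47

Derivation:
Trace (tracking value):
mapping = {'b': {'id': 25}, 'name': [22, 16, 11]}  # -> mapping = {'b': {'id': 25}, 'name': [22, 16, 11]}
value = mapping['b']['id'] + mapping['name'][0]  # -> value = 47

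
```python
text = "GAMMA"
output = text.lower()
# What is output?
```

Answer: 'gamma'

Derivation:
Trace (tracking output):
text = 'GAMMA'  # -> text = 'GAMMA'
output = text.lower()  # -> output = 'gamma'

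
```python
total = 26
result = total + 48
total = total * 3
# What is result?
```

Trace (tracking result):
total = 26  # -> total = 26
result = total + 48  # -> result = 74
total = total * 3  # -> total = 78

Answer: 74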